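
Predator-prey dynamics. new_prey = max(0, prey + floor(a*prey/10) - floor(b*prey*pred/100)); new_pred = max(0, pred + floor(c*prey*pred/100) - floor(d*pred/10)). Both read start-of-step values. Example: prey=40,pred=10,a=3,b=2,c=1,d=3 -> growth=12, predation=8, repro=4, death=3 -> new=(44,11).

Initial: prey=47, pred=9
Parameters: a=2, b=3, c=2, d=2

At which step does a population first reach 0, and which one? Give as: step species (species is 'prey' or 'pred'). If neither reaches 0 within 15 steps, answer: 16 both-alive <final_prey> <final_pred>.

Answer: 5 prey

Derivation:
Step 1: prey: 47+9-12=44; pred: 9+8-1=16
Step 2: prey: 44+8-21=31; pred: 16+14-3=27
Step 3: prey: 31+6-25=12; pred: 27+16-5=38
Step 4: prey: 12+2-13=1; pred: 38+9-7=40
Step 5: prey: 1+0-1=0; pred: 40+0-8=32
First extinction: prey at step 5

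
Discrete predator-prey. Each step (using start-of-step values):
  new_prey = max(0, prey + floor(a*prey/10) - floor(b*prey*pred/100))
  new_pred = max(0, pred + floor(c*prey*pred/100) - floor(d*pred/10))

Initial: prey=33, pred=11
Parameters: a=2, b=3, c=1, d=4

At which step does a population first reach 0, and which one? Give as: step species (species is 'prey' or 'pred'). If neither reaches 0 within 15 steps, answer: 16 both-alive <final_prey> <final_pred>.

Answer: 16 both-alive 57 5

Derivation:
Step 1: prey: 33+6-10=29; pred: 11+3-4=10
Step 2: prey: 29+5-8=26; pred: 10+2-4=8
Step 3: prey: 26+5-6=25; pred: 8+2-3=7
Step 4: prey: 25+5-5=25; pred: 7+1-2=6
Step 5: prey: 25+5-4=26; pred: 6+1-2=5
Step 6: prey: 26+5-3=28; pred: 5+1-2=4
Step 7: prey: 28+5-3=30; pred: 4+1-1=4
Step 8: prey: 30+6-3=33; pred: 4+1-1=4
Step 9: prey: 33+6-3=36; pred: 4+1-1=4
Step 10: prey: 36+7-4=39; pred: 4+1-1=4
Step 11: prey: 39+7-4=42; pred: 4+1-1=4
Step 12: prey: 42+8-5=45; pred: 4+1-1=4
Step 13: prey: 45+9-5=49; pred: 4+1-1=4
Step 14: prey: 49+9-5=53; pred: 4+1-1=4
Step 15: prey: 53+10-6=57; pred: 4+2-1=5
No extinction within 15 steps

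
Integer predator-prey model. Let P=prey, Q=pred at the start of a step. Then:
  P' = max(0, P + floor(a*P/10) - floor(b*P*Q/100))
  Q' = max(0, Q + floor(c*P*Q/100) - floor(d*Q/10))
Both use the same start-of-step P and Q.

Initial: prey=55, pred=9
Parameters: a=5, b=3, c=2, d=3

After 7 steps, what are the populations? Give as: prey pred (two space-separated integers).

Step 1: prey: 55+27-14=68; pred: 9+9-2=16
Step 2: prey: 68+34-32=70; pred: 16+21-4=33
Step 3: prey: 70+35-69=36; pred: 33+46-9=70
Step 4: prey: 36+18-75=0; pred: 70+50-21=99
Step 5: prey: 0+0-0=0; pred: 99+0-29=70
Step 6: prey: 0+0-0=0; pred: 70+0-21=49
Step 7: prey: 0+0-0=0; pred: 49+0-14=35

Answer: 0 35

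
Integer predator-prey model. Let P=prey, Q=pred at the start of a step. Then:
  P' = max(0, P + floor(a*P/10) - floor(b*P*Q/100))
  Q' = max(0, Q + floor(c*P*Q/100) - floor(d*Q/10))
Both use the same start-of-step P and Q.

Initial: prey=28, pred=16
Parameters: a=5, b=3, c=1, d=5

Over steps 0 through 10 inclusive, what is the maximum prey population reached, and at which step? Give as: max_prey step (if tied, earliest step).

Answer: 144 8

Derivation:
Step 1: prey: 28+14-13=29; pred: 16+4-8=12
Step 2: prey: 29+14-10=33; pred: 12+3-6=9
Step 3: prey: 33+16-8=41; pred: 9+2-4=7
Step 4: prey: 41+20-8=53; pred: 7+2-3=6
Step 5: prey: 53+26-9=70; pred: 6+3-3=6
Step 6: prey: 70+35-12=93; pred: 6+4-3=7
Step 7: prey: 93+46-19=120; pred: 7+6-3=10
Step 8: prey: 120+60-36=144; pred: 10+12-5=17
Step 9: prey: 144+72-73=143; pred: 17+24-8=33
Step 10: prey: 143+71-141=73; pred: 33+47-16=64
Max prey = 144 at step 8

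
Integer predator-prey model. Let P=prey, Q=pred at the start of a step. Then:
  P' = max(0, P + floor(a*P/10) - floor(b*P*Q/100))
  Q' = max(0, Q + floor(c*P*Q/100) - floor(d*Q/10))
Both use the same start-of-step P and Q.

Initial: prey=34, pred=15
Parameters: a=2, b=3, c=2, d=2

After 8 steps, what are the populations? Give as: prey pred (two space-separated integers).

Answer: 1 13

Derivation:
Step 1: prey: 34+6-15=25; pred: 15+10-3=22
Step 2: prey: 25+5-16=14; pred: 22+11-4=29
Step 3: prey: 14+2-12=4; pred: 29+8-5=32
Step 4: prey: 4+0-3=1; pred: 32+2-6=28
Step 5: prey: 1+0-0=1; pred: 28+0-5=23
Step 6: prey: 1+0-0=1; pred: 23+0-4=19
Step 7: prey: 1+0-0=1; pred: 19+0-3=16
Step 8: prey: 1+0-0=1; pred: 16+0-3=13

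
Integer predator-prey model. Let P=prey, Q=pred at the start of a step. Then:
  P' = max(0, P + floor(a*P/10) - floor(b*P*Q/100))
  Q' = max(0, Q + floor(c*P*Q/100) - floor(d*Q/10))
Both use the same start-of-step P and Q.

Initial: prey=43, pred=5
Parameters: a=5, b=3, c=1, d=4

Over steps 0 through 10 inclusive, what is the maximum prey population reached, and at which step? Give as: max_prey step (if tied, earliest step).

Answer: 169 5

Derivation:
Step 1: prey: 43+21-6=58; pred: 5+2-2=5
Step 2: prey: 58+29-8=79; pred: 5+2-2=5
Step 3: prey: 79+39-11=107; pred: 5+3-2=6
Step 4: prey: 107+53-19=141; pred: 6+6-2=10
Step 5: prey: 141+70-42=169; pred: 10+14-4=20
Step 6: prey: 169+84-101=152; pred: 20+33-8=45
Step 7: prey: 152+76-205=23; pred: 45+68-18=95
Step 8: prey: 23+11-65=0; pred: 95+21-38=78
Step 9: prey: 0+0-0=0; pred: 78+0-31=47
Step 10: prey: 0+0-0=0; pred: 47+0-18=29
Max prey = 169 at step 5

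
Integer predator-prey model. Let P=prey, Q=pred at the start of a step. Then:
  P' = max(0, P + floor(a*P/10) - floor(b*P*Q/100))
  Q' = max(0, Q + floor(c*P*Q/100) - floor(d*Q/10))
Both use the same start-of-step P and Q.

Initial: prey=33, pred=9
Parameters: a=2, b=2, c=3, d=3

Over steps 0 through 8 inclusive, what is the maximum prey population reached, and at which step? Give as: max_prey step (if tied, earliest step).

Step 1: prey: 33+6-5=34; pred: 9+8-2=15
Step 2: prey: 34+6-10=30; pred: 15+15-4=26
Step 3: prey: 30+6-15=21; pred: 26+23-7=42
Step 4: prey: 21+4-17=8; pred: 42+26-12=56
Step 5: prey: 8+1-8=1; pred: 56+13-16=53
Step 6: prey: 1+0-1=0; pred: 53+1-15=39
Step 7: prey: 0+0-0=0; pred: 39+0-11=28
Step 8: prey: 0+0-0=0; pred: 28+0-8=20
Max prey = 34 at step 1

Answer: 34 1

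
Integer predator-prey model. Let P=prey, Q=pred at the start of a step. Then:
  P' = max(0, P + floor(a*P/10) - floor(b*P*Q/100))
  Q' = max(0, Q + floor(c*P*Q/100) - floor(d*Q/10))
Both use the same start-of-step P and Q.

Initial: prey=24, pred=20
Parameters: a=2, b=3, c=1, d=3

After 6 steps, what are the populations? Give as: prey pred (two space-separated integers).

Answer: 5 5

Derivation:
Step 1: prey: 24+4-14=14; pred: 20+4-6=18
Step 2: prey: 14+2-7=9; pred: 18+2-5=15
Step 3: prey: 9+1-4=6; pred: 15+1-4=12
Step 4: prey: 6+1-2=5; pred: 12+0-3=9
Step 5: prey: 5+1-1=5; pred: 9+0-2=7
Step 6: prey: 5+1-1=5; pred: 7+0-2=5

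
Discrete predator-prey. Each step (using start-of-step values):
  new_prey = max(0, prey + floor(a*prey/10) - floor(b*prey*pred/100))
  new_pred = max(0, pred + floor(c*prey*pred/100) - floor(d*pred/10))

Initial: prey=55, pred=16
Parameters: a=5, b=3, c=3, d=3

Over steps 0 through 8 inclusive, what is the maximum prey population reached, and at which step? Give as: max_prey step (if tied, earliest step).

Answer: 56 1

Derivation:
Step 1: prey: 55+27-26=56; pred: 16+26-4=38
Step 2: prey: 56+28-63=21; pred: 38+63-11=90
Step 3: prey: 21+10-56=0; pred: 90+56-27=119
Step 4: prey: 0+0-0=0; pred: 119+0-35=84
Step 5: prey: 0+0-0=0; pred: 84+0-25=59
Step 6: prey: 0+0-0=0; pred: 59+0-17=42
Step 7: prey: 0+0-0=0; pred: 42+0-12=30
Step 8: prey: 0+0-0=0; pred: 30+0-9=21
Max prey = 56 at step 1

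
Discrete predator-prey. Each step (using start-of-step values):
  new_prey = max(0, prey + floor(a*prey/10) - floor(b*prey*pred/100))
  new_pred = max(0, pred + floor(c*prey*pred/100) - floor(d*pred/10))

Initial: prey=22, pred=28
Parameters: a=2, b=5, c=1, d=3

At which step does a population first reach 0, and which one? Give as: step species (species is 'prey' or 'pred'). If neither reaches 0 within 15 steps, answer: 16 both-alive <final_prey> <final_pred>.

Answer: 1 prey

Derivation:
Step 1: prey: 22+4-30=0; pred: 28+6-8=26
First extinction: prey at step 1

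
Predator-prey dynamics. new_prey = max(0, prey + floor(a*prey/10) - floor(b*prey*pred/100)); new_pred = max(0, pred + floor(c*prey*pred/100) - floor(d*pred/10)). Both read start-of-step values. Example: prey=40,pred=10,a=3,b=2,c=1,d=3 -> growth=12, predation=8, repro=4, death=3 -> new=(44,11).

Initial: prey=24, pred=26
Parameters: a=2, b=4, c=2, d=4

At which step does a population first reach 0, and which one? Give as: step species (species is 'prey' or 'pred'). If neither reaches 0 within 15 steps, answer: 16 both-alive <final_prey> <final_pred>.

Answer: 2 prey

Derivation:
Step 1: prey: 24+4-24=4; pred: 26+12-10=28
Step 2: prey: 4+0-4=0; pred: 28+2-11=19
First extinction: prey at step 2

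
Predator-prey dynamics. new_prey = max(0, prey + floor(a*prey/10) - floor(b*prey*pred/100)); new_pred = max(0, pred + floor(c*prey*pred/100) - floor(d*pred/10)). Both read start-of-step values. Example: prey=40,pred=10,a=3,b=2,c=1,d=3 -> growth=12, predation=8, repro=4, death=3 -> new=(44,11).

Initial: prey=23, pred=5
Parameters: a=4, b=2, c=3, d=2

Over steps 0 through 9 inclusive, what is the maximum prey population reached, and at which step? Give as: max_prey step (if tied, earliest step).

Answer: 44 3

Derivation:
Step 1: prey: 23+9-2=30; pred: 5+3-1=7
Step 2: prey: 30+12-4=38; pred: 7+6-1=12
Step 3: prey: 38+15-9=44; pred: 12+13-2=23
Step 4: prey: 44+17-20=41; pred: 23+30-4=49
Step 5: prey: 41+16-40=17; pred: 49+60-9=100
Step 6: prey: 17+6-34=0; pred: 100+51-20=131
Step 7: prey: 0+0-0=0; pred: 131+0-26=105
Step 8: prey: 0+0-0=0; pred: 105+0-21=84
Step 9: prey: 0+0-0=0; pred: 84+0-16=68
Max prey = 44 at step 3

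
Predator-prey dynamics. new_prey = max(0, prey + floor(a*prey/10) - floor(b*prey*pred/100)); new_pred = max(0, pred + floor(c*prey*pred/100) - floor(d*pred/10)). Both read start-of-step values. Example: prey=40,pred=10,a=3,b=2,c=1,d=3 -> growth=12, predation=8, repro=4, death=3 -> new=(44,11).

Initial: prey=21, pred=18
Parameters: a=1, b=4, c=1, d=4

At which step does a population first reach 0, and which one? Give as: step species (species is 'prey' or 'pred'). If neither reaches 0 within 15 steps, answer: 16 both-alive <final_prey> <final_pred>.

Answer: 16 both-alive 3 2

Derivation:
Step 1: prey: 21+2-15=8; pred: 18+3-7=14
Step 2: prey: 8+0-4=4; pred: 14+1-5=10
Step 3: prey: 4+0-1=3; pred: 10+0-4=6
Step 4: prey: 3+0-0=3; pred: 6+0-2=4
Step 5: prey: 3+0-0=3; pred: 4+0-1=3
Step 6: prey: 3+0-0=3; pred: 3+0-1=2
Step 7: prey: 3+0-0=3; pred: 2+0-0=2
Steps 8-15: state stable at prey=3, pred=2 (no change)
No extinction within 15 steps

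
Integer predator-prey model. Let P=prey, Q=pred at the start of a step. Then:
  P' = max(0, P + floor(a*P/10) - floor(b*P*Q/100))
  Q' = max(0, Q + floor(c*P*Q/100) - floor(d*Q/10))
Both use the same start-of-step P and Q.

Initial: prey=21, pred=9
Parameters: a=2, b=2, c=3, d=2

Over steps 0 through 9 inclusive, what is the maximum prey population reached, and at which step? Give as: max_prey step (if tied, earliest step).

Step 1: prey: 21+4-3=22; pred: 9+5-1=13
Step 2: prey: 22+4-5=21; pred: 13+8-2=19
Step 3: prey: 21+4-7=18; pred: 19+11-3=27
Step 4: prey: 18+3-9=12; pred: 27+14-5=36
Step 5: prey: 12+2-8=6; pred: 36+12-7=41
Step 6: prey: 6+1-4=3; pred: 41+7-8=40
Step 7: prey: 3+0-2=1; pred: 40+3-8=35
Step 8: prey: 1+0-0=1; pred: 35+1-7=29
Step 9: prey: 1+0-0=1; pred: 29+0-5=24
Max prey = 22 at step 1

Answer: 22 1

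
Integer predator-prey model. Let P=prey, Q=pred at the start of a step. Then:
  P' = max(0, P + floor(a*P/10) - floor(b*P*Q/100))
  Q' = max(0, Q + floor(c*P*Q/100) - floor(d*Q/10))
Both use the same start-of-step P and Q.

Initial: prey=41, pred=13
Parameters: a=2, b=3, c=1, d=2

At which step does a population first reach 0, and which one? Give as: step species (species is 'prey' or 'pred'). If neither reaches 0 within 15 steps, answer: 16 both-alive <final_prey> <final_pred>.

Answer: 16 both-alive 3 4

Derivation:
Step 1: prey: 41+8-15=34; pred: 13+5-2=16
Step 2: prey: 34+6-16=24; pred: 16+5-3=18
Step 3: prey: 24+4-12=16; pred: 18+4-3=19
Step 4: prey: 16+3-9=10; pred: 19+3-3=19
Step 5: prey: 10+2-5=7; pred: 19+1-3=17
Step 6: prey: 7+1-3=5; pred: 17+1-3=15
Step 7: prey: 5+1-2=4; pred: 15+0-3=12
Step 8: prey: 4+0-1=3; pred: 12+0-2=10
Step 9: prey: 3+0-0=3; pred: 10+0-2=8
Step 10: prey: 3+0-0=3; pred: 8+0-1=7
Step 11: prey: 3+0-0=3; pred: 7+0-1=6
Step 12: prey: 3+0-0=3; pred: 6+0-1=5
Step 13: prey: 3+0-0=3; pred: 5+0-1=4
Step 14: prey: 3+0-0=3; pred: 4+0-0=4
Steps 15-15: state stable at prey=3, pred=4 (no change)
No extinction within 15 steps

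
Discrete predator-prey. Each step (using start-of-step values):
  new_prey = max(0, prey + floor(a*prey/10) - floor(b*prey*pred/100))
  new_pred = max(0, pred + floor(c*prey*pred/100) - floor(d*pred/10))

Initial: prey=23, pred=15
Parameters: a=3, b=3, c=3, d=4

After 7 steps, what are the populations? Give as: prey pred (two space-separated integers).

Step 1: prey: 23+6-10=19; pred: 15+10-6=19
Step 2: prey: 19+5-10=14; pred: 19+10-7=22
Step 3: prey: 14+4-9=9; pred: 22+9-8=23
Step 4: prey: 9+2-6=5; pred: 23+6-9=20
Step 5: prey: 5+1-3=3; pred: 20+3-8=15
Step 6: prey: 3+0-1=2; pred: 15+1-6=10
Step 7: prey: 2+0-0=2; pred: 10+0-4=6

Answer: 2 6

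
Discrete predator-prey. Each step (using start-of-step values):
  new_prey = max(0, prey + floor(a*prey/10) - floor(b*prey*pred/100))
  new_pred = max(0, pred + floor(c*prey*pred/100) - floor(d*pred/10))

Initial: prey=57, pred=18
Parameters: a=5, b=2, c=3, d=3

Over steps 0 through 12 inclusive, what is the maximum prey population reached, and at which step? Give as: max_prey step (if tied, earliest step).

Answer: 65 1

Derivation:
Step 1: prey: 57+28-20=65; pred: 18+30-5=43
Step 2: prey: 65+32-55=42; pred: 43+83-12=114
Step 3: prey: 42+21-95=0; pred: 114+143-34=223
Step 4: prey: 0+0-0=0; pred: 223+0-66=157
Step 5: prey: 0+0-0=0; pred: 157+0-47=110
Step 6: prey: 0+0-0=0; pred: 110+0-33=77
Step 7: prey: 0+0-0=0; pred: 77+0-23=54
Step 8: prey: 0+0-0=0; pred: 54+0-16=38
Step 9: prey: 0+0-0=0; pred: 38+0-11=27
Step 10: prey: 0+0-0=0; pred: 27+0-8=19
Step 11: prey: 0+0-0=0; pred: 19+0-5=14
Step 12: prey: 0+0-0=0; pred: 14+0-4=10
Max prey = 65 at step 1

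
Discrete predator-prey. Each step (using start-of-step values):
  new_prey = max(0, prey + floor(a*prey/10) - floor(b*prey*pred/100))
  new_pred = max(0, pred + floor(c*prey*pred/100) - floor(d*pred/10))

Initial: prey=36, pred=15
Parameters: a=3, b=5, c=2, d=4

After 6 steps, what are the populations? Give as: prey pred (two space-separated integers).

Answer: 1 4

Derivation:
Step 1: prey: 36+10-27=19; pred: 15+10-6=19
Step 2: prey: 19+5-18=6; pred: 19+7-7=19
Step 3: prey: 6+1-5=2; pred: 19+2-7=14
Step 4: prey: 2+0-1=1; pred: 14+0-5=9
Step 5: prey: 1+0-0=1; pred: 9+0-3=6
Step 6: prey: 1+0-0=1; pred: 6+0-2=4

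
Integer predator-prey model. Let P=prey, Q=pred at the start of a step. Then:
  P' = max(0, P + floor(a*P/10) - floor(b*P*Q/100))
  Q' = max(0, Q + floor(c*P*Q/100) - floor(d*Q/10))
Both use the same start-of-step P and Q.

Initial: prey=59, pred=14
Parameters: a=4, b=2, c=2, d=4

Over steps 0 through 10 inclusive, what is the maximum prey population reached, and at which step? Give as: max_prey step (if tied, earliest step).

Step 1: prey: 59+23-16=66; pred: 14+16-5=25
Step 2: prey: 66+26-33=59; pred: 25+33-10=48
Step 3: prey: 59+23-56=26; pred: 48+56-19=85
Step 4: prey: 26+10-44=0; pred: 85+44-34=95
Step 5: prey: 0+0-0=0; pred: 95+0-38=57
Step 6: prey: 0+0-0=0; pred: 57+0-22=35
Step 7: prey: 0+0-0=0; pred: 35+0-14=21
Step 8: prey: 0+0-0=0; pred: 21+0-8=13
Step 9: prey: 0+0-0=0; pred: 13+0-5=8
Step 10: prey: 0+0-0=0; pred: 8+0-3=5
Max prey = 66 at step 1

Answer: 66 1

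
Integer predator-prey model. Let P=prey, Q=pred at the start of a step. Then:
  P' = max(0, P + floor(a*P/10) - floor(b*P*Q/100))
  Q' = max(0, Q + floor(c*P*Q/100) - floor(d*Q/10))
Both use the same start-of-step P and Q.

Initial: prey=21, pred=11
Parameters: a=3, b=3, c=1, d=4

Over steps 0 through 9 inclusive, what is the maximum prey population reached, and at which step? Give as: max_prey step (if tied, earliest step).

Answer: 61 9

Derivation:
Step 1: prey: 21+6-6=21; pred: 11+2-4=9
Step 2: prey: 21+6-5=22; pred: 9+1-3=7
Step 3: prey: 22+6-4=24; pred: 7+1-2=6
Step 4: prey: 24+7-4=27; pred: 6+1-2=5
Step 5: prey: 27+8-4=31; pred: 5+1-2=4
Step 6: prey: 31+9-3=37; pred: 4+1-1=4
Step 7: prey: 37+11-4=44; pred: 4+1-1=4
Step 8: prey: 44+13-5=52; pred: 4+1-1=4
Step 9: prey: 52+15-6=61; pred: 4+2-1=5
Max prey = 61 at step 9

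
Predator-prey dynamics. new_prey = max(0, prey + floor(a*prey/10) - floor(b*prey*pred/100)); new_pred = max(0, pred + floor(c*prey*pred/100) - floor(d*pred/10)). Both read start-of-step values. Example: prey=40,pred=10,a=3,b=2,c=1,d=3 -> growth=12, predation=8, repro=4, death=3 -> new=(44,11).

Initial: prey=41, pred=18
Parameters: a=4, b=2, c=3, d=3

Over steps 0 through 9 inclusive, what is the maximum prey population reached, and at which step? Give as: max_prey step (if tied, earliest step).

Step 1: prey: 41+16-14=43; pred: 18+22-5=35
Step 2: prey: 43+17-30=30; pred: 35+45-10=70
Step 3: prey: 30+12-42=0; pred: 70+63-21=112
Step 4: prey: 0+0-0=0; pred: 112+0-33=79
Step 5: prey: 0+0-0=0; pred: 79+0-23=56
Step 6: prey: 0+0-0=0; pred: 56+0-16=40
Step 7: prey: 0+0-0=0; pred: 40+0-12=28
Step 8: prey: 0+0-0=0; pred: 28+0-8=20
Step 9: prey: 0+0-0=0; pred: 20+0-6=14
Max prey = 43 at step 1

Answer: 43 1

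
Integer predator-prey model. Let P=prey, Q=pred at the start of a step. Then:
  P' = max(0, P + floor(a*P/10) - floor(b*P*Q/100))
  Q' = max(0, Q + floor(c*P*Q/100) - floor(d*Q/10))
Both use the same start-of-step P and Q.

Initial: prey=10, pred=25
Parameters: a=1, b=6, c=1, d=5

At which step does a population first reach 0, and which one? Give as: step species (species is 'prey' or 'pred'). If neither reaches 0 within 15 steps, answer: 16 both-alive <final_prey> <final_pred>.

Step 1: prey: 10+1-15=0; pred: 25+2-12=15
First extinction: prey at step 1

Answer: 1 prey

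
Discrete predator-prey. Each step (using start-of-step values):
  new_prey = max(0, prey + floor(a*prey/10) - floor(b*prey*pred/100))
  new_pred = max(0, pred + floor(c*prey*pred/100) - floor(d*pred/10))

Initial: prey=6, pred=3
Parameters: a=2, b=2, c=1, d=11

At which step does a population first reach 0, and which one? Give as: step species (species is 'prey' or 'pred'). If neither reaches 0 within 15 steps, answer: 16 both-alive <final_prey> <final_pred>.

Answer: 1 pred

Derivation:
Step 1: prey: 6+1-0=7; pred: 3+0-3=0
First extinction: pred at step 1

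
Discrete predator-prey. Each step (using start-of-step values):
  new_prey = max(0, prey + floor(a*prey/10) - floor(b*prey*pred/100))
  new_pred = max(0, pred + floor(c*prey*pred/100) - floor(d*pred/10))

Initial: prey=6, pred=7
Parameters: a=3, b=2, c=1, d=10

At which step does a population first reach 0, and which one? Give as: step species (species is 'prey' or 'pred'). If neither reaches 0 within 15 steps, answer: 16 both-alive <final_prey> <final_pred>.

Step 1: prey: 6+1-0=7; pred: 7+0-7=0
First extinction: pred at step 1

Answer: 1 pred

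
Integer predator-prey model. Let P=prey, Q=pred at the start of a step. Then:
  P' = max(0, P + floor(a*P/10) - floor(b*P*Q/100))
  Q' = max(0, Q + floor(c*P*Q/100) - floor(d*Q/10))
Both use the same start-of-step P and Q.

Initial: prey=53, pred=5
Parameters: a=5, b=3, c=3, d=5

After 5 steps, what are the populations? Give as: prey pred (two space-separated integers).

Step 1: prey: 53+26-7=72; pred: 5+7-2=10
Step 2: prey: 72+36-21=87; pred: 10+21-5=26
Step 3: prey: 87+43-67=63; pred: 26+67-13=80
Step 4: prey: 63+31-151=0; pred: 80+151-40=191
Step 5: prey: 0+0-0=0; pred: 191+0-95=96

Answer: 0 96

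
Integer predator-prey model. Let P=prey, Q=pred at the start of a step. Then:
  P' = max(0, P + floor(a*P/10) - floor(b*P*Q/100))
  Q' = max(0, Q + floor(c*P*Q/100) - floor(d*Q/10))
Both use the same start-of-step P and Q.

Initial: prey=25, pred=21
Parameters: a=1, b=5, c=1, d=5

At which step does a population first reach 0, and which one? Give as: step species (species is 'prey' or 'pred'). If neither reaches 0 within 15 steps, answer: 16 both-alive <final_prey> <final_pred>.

Step 1: prey: 25+2-26=1; pred: 21+5-10=16
Step 2: prey: 1+0-0=1; pred: 16+0-8=8
Step 3: prey: 1+0-0=1; pred: 8+0-4=4
Step 4: prey: 1+0-0=1; pred: 4+0-2=2
Step 5: prey: 1+0-0=1; pred: 2+0-1=1
Step 6: prey: 1+0-0=1; pred: 1+0-0=1
Steps 7-15: state stable at prey=1, pred=1 (no change)
No extinction within 15 steps

Answer: 16 both-alive 1 1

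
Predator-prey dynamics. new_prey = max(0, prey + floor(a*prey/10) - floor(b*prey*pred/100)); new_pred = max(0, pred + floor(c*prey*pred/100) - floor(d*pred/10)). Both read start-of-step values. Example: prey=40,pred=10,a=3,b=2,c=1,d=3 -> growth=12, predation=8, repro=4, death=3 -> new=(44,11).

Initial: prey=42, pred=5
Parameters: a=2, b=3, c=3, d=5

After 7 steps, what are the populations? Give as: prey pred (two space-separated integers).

Step 1: prey: 42+8-6=44; pred: 5+6-2=9
Step 2: prey: 44+8-11=41; pred: 9+11-4=16
Step 3: prey: 41+8-19=30; pred: 16+19-8=27
Step 4: prey: 30+6-24=12; pred: 27+24-13=38
Step 5: prey: 12+2-13=1; pred: 38+13-19=32
Step 6: prey: 1+0-0=1; pred: 32+0-16=16
Step 7: prey: 1+0-0=1; pred: 16+0-8=8

Answer: 1 8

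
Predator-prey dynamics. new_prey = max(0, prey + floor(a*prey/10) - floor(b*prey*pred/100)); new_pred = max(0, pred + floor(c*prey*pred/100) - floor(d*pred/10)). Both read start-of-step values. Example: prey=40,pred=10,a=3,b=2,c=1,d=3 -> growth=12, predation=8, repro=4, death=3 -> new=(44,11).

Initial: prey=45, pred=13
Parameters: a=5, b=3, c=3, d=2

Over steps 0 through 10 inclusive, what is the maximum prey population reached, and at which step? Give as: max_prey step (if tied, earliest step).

Step 1: prey: 45+22-17=50; pred: 13+17-2=28
Step 2: prey: 50+25-42=33; pred: 28+42-5=65
Step 3: prey: 33+16-64=0; pred: 65+64-13=116
Step 4: prey: 0+0-0=0; pred: 116+0-23=93
Step 5: prey: 0+0-0=0; pred: 93+0-18=75
Step 6: prey: 0+0-0=0; pred: 75+0-15=60
Step 7: prey: 0+0-0=0; pred: 60+0-12=48
Step 8: prey: 0+0-0=0; pred: 48+0-9=39
Step 9: prey: 0+0-0=0; pred: 39+0-7=32
Step 10: prey: 0+0-0=0; pred: 32+0-6=26
Max prey = 50 at step 1

Answer: 50 1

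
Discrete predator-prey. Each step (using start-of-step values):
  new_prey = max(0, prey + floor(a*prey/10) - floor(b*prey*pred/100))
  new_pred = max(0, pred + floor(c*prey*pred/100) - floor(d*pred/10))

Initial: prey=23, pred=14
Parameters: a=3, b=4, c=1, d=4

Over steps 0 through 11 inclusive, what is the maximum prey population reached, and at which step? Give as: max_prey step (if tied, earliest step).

Step 1: prey: 23+6-12=17; pred: 14+3-5=12
Step 2: prey: 17+5-8=14; pred: 12+2-4=10
Step 3: prey: 14+4-5=13; pred: 10+1-4=7
Step 4: prey: 13+3-3=13; pred: 7+0-2=5
Step 5: prey: 13+3-2=14; pred: 5+0-2=3
Step 6: prey: 14+4-1=17; pred: 3+0-1=2
Step 7: prey: 17+5-1=21; pred: 2+0-0=2
Step 8: prey: 21+6-1=26; pred: 2+0-0=2
Step 9: prey: 26+7-2=31; pred: 2+0-0=2
Step 10: prey: 31+9-2=38; pred: 2+0-0=2
Step 11: prey: 38+11-3=46; pred: 2+0-0=2
Max prey = 46 at step 11

Answer: 46 11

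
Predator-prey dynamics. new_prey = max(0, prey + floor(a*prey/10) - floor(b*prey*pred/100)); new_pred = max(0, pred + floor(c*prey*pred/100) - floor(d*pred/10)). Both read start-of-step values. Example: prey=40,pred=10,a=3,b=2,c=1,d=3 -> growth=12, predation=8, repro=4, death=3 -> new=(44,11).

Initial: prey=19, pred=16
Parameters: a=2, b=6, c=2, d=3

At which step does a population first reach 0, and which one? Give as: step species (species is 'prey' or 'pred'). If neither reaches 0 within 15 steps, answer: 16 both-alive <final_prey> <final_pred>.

Step 1: prey: 19+3-18=4; pred: 16+6-4=18
Step 2: prey: 4+0-4=0; pred: 18+1-5=14
First extinction: prey at step 2

Answer: 2 prey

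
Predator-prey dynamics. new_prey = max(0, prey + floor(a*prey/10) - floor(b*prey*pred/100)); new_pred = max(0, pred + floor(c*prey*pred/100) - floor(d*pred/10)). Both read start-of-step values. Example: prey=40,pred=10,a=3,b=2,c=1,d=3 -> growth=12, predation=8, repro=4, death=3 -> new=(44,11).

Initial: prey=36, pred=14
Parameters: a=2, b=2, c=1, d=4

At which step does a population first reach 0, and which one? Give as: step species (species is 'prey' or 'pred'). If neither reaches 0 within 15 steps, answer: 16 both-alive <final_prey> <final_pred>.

Step 1: prey: 36+7-10=33; pred: 14+5-5=14
Step 2: prey: 33+6-9=30; pred: 14+4-5=13
Step 3: prey: 30+6-7=29; pred: 13+3-5=11
Step 4: prey: 29+5-6=28; pred: 11+3-4=10
Step 5: prey: 28+5-5=28; pred: 10+2-4=8
Step 6: prey: 28+5-4=29; pred: 8+2-3=7
Step 7: prey: 29+5-4=30; pred: 7+2-2=7
Step 8: prey: 30+6-4=32; pred: 7+2-2=7
Step 9: prey: 32+6-4=34; pred: 7+2-2=7
Step 10: prey: 34+6-4=36; pred: 7+2-2=7
Step 11: prey: 36+7-5=38; pred: 7+2-2=7
Step 12: prey: 38+7-5=40; pred: 7+2-2=7
Step 13: prey: 40+8-5=43; pred: 7+2-2=7
Step 14: prey: 43+8-6=45; pred: 7+3-2=8
Step 15: prey: 45+9-7=47; pred: 8+3-3=8
No extinction within 15 steps

Answer: 16 both-alive 47 8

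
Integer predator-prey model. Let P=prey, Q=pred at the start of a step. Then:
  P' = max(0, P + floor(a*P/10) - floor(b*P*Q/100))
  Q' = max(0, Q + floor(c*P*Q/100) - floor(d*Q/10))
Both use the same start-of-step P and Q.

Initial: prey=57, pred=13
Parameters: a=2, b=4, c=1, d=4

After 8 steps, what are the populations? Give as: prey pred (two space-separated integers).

Step 1: prey: 57+11-29=39; pred: 13+7-5=15
Step 2: prey: 39+7-23=23; pred: 15+5-6=14
Step 3: prey: 23+4-12=15; pred: 14+3-5=12
Step 4: prey: 15+3-7=11; pred: 12+1-4=9
Step 5: prey: 11+2-3=10; pred: 9+0-3=6
Step 6: prey: 10+2-2=10; pred: 6+0-2=4
Step 7: prey: 10+2-1=11; pred: 4+0-1=3
Step 8: prey: 11+2-1=12; pred: 3+0-1=2

Answer: 12 2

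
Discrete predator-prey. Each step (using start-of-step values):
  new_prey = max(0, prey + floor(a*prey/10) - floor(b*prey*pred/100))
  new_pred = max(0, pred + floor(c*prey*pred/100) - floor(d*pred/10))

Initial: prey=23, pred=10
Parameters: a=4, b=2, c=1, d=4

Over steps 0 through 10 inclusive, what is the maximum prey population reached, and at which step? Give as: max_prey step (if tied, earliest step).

Answer: 104 8

Derivation:
Step 1: prey: 23+9-4=28; pred: 10+2-4=8
Step 2: prey: 28+11-4=35; pred: 8+2-3=7
Step 3: prey: 35+14-4=45; pred: 7+2-2=7
Step 4: prey: 45+18-6=57; pred: 7+3-2=8
Step 5: prey: 57+22-9=70; pred: 8+4-3=9
Step 6: prey: 70+28-12=86; pred: 9+6-3=12
Step 7: prey: 86+34-20=100; pred: 12+10-4=18
Step 8: prey: 100+40-36=104; pred: 18+18-7=29
Step 9: prey: 104+41-60=85; pred: 29+30-11=48
Step 10: prey: 85+34-81=38; pred: 48+40-19=69
Max prey = 104 at step 8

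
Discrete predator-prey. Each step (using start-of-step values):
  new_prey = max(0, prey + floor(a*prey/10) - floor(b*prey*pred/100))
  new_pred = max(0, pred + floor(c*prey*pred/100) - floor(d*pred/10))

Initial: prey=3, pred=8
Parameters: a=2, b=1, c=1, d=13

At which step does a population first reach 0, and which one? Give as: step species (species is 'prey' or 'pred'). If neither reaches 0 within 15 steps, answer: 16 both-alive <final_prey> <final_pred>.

Answer: 1 pred

Derivation:
Step 1: prey: 3+0-0=3; pred: 8+0-10=0
First extinction: pred at step 1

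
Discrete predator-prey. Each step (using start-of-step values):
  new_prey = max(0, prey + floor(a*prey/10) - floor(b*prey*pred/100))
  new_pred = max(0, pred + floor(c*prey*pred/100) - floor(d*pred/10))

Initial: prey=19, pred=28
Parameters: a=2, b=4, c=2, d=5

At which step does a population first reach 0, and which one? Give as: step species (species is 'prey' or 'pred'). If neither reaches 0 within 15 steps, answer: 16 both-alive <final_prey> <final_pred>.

Step 1: prey: 19+3-21=1; pred: 28+10-14=24
Step 2: prey: 1+0-0=1; pred: 24+0-12=12
Step 3: prey: 1+0-0=1; pred: 12+0-6=6
Step 4: prey: 1+0-0=1; pred: 6+0-3=3
Step 5: prey: 1+0-0=1; pred: 3+0-1=2
Step 6: prey: 1+0-0=1; pred: 2+0-1=1
Step 7: prey: 1+0-0=1; pred: 1+0-0=1
Steps 8-15: state stable at prey=1, pred=1 (no change)
No extinction within 15 steps

Answer: 16 both-alive 1 1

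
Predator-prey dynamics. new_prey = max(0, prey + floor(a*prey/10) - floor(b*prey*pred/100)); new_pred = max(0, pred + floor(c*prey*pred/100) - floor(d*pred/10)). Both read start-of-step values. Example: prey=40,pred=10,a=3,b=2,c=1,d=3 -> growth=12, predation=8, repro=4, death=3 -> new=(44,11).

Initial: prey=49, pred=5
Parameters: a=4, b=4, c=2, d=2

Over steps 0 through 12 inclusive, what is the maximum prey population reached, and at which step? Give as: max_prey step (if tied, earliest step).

Step 1: prey: 49+19-9=59; pred: 5+4-1=8
Step 2: prey: 59+23-18=64; pred: 8+9-1=16
Step 3: prey: 64+25-40=49; pred: 16+20-3=33
Step 4: prey: 49+19-64=4; pred: 33+32-6=59
Step 5: prey: 4+1-9=0; pred: 59+4-11=52
Step 6: prey: 0+0-0=0; pred: 52+0-10=42
Step 7: prey: 0+0-0=0; pred: 42+0-8=34
Step 8: prey: 0+0-0=0; pred: 34+0-6=28
Step 9: prey: 0+0-0=0; pred: 28+0-5=23
Step 10: prey: 0+0-0=0; pred: 23+0-4=19
Step 11: prey: 0+0-0=0; pred: 19+0-3=16
Step 12: prey: 0+0-0=0; pred: 16+0-3=13
Max prey = 64 at step 2

Answer: 64 2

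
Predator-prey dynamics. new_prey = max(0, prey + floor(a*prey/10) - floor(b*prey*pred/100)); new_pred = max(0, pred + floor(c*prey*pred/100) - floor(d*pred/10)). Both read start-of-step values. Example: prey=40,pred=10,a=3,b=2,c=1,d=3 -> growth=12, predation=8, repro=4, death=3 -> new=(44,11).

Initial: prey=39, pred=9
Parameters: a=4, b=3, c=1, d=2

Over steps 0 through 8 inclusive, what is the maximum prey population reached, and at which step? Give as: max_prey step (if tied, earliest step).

Step 1: prey: 39+15-10=44; pred: 9+3-1=11
Step 2: prey: 44+17-14=47; pred: 11+4-2=13
Step 3: prey: 47+18-18=47; pred: 13+6-2=17
Step 4: prey: 47+18-23=42; pred: 17+7-3=21
Step 5: prey: 42+16-26=32; pred: 21+8-4=25
Step 6: prey: 32+12-24=20; pred: 25+8-5=28
Step 7: prey: 20+8-16=12; pred: 28+5-5=28
Step 8: prey: 12+4-10=6; pred: 28+3-5=26
Max prey = 47 at step 2

Answer: 47 2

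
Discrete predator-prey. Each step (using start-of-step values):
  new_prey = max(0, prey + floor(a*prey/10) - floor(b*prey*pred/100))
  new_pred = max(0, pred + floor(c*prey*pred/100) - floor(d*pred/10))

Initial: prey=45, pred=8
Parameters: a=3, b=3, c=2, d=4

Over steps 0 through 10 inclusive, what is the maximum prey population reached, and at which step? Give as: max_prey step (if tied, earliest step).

Answer: 48 1

Derivation:
Step 1: prey: 45+13-10=48; pred: 8+7-3=12
Step 2: prey: 48+14-17=45; pred: 12+11-4=19
Step 3: prey: 45+13-25=33; pred: 19+17-7=29
Step 4: prey: 33+9-28=14; pred: 29+19-11=37
Step 5: prey: 14+4-15=3; pred: 37+10-14=33
Step 6: prey: 3+0-2=1; pred: 33+1-13=21
Step 7: prey: 1+0-0=1; pred: 21+0-8=13
Step 8: prey: 1+0-0=1; pred: 13+0-5=8
Step 9: prey: 1+0-0=1; pred: 8+0-3=5
Step 10: prey: 1+0-0=1; pred: 5+0-2=3
Max prey = 48 at step 1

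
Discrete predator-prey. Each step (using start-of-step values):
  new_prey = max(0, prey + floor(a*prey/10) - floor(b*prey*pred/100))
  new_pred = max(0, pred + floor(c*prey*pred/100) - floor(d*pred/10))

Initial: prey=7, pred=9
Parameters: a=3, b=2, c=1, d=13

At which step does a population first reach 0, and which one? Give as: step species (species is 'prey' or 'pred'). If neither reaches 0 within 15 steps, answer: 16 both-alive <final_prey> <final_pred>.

Answer: 1 pred

Derivation:
Step 1: prey: 7+2-1=8; pred: 9+0-11=0
First extinction: pred at step 1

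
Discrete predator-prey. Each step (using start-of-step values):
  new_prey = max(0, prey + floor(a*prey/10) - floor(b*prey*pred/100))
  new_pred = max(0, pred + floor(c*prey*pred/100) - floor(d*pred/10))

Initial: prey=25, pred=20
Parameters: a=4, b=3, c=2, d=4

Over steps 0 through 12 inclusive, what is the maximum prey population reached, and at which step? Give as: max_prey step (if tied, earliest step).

Step 1: prey: 25+10-15=20; pred: 20+10-8=22
Step 2: prey: 20+8-13=15; pred: 22+8-8=22
Step 3: prey: 15+6-9=12; pred: 22+6-8=20
Step 4: prey: 12+4-7=9; pred: 20+4-8=16
Step 5: prey: 9+3-4=8; pred: 16+2-6=12
Step 6: prey: 8+3-2=9; pred: 12+1-4=9
Step 7: prey: 9+3-2=10; pred: 9+1-3=7
Step 8: prey: 10+4-2=12; pred: 7+1-2=6
Step 9: prey: 12+4-2=14; pred: 6+1-2=5
Step 10: prey: 14+5-2=17; pred: 5+1-2=4
Step 11: prey: 17+6-2=21; pred: 4+1-1=4
Step 12: prey: 21+8-2=27; pred: 4+1-1=4
Max prey = 27 at step 12

Answer: 27 12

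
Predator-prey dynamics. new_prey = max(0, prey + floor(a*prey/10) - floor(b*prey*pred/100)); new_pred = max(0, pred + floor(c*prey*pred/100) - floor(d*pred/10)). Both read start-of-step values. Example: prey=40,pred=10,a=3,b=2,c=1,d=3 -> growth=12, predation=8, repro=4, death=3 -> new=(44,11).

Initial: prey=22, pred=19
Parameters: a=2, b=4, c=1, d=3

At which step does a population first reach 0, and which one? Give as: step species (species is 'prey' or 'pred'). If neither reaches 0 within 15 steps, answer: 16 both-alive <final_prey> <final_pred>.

Step 1: prey: 22+4-16=10; pred: 19+4-5=18
Step 2: prey: 10+2-7=5; pred: 18+1-5=14
Step 3: prey: 5+1-2=4; pred: 14+0-4=10
Step 4: prey: 4+0-1=3; pred: 10+0-3=7
Step 5: prey: 3+0-0=3; pred: 7+0-2=5
Step 6: prey: 3+0-0=3; pred: 5+0-1=4
Step 7: prey: 3+0-0=3; pred: 4+0-1=3
Step 8: prey: 3+0-0=3; pred: 3+0-0=3
Steps 9-15: state stable at prey=3, pred=3 (no change)
No extinction within 15 steps

Answer: 16 both-alive 3 3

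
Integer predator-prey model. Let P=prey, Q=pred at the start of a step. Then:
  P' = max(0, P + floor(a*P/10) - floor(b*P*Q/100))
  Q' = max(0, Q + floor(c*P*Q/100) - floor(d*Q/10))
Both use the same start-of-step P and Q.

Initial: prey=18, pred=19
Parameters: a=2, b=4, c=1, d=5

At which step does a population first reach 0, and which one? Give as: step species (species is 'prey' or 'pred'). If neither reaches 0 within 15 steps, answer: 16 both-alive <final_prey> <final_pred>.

Step 1: prey: 18+3-13=8; pred: 19+3-9=13
Step 2: prey: 8+1-4=5; pred: 13+1-6=8
Step 3: prey: 5+1-1=5; pred: 8+0-4=4
Step 4: prey: 5+1-0=6; pred: 4+0-2=2
Step 5: prey: 6+1-0=7; pred: 2+0-1=1
Step 6: prey: 7+1-0=8; pred: 1+0-0=1
Step 7: prey: 8+1-0=9; pred: 1+0-0=1
Step 8: prey: 9+1-0=10; pred: 1+0-0=1
Step 9: prey: 10+2-0=12; pred: 1+0-0=1
Step 10: prey: 12+2-0=14; pred: 1+0-0=1
Step 11: prey: 14+2-0=16; pred: 1+0-0=1
Step 12: prey: 16+3-0=19; pred: 1+0-0=1
Step 13: prey: 19+3-0=22; pred: 1+0-0=1
Step 14: prey: 22+4-0=26; pred: 1+0-0=1
Step 15: prey: 26+5-1=30; pred: 1+0-0=1
No extinction within 15 steps

Answer: 16 both-alive 30 1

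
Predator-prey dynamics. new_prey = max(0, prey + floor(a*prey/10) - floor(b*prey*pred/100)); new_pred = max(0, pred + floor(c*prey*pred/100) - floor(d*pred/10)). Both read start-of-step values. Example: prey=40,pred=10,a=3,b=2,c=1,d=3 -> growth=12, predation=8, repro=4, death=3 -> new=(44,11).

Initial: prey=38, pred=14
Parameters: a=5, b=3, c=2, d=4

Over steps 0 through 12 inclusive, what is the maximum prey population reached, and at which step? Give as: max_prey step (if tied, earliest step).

Answer: 42 1

Derivation:
Step 1: prey: 38+19-15=42; pred: 14+10-5=19
Step 2: prey: 42+21-23=40; pred: 19+15-7=27
Step 3: prey: 40+20-32=28; pred: 27+21-10=38
Step 4: prey: 28+14-31=11; pred: 38+21-15=44
Step 5: prey: 11+5-14=2; pred: 44+9-17=36
Step 6: prey: 2+1-2=1; pred: 36+1-14=23
Step 7: prey: 1+0-0=1; pred: 23+0-9=14
Step 8: prey: 1+0-0=1; pred: 14+0-5=9
Step 9: prey: 1+0-0=1; pred: 9+0-3=6
Step 10: prey: 1+0-0=1; pred: 6+0-2=4
Step 11: prey: 1+0-0=1; pred: 4+0-1=3
Step 12: prey: 1+0-0=1; pred: 3+0-1=2
Max prey = 42 at step 1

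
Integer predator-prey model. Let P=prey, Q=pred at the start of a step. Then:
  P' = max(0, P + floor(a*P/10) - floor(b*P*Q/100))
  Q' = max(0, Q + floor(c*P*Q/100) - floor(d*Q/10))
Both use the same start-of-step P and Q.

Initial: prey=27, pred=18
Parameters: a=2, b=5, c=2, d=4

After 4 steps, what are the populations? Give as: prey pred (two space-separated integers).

Step 1: prey: 27+5-24=8; pred: 18+9-7=20
Step 2: prey: 8+1-8=1; pred: 20+3-8=15
Step 3: prey: 1+0-0=1; pred: 15+0-6=9
Step 4: prey: 1+0-0=1; pred: 9+0-3=6

Answer: 1 6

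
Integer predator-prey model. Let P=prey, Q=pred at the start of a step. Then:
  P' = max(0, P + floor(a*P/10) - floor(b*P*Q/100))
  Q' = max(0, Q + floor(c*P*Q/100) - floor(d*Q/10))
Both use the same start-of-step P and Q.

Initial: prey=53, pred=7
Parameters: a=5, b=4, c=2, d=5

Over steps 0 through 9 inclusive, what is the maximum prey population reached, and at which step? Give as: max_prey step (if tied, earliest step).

Step 1: prey: 53+26-14=65; pred: 7+7-3=11
Step 2: prey: 65+32-28=69; pred: 11+14-5=20
Step 3: prey: 69+34-55=48; pred: 20+27-10=37
Step 4: prey: 48+24-71=1; pred: 37+35-18=54
Step 5: prey: 1+0-2=0; pred: 54+1-27=28
Step 6: prey: 0+0-0=0; pred: 28+0-14=14
Step 7: prey: 0+0-0=0; pred: 14+0-7=7
Step 8: prey: 0+0-0=0; pred: 7+0-3=4
Step 9: prey: 0+0-0=0; pred: 4+0-2=2
Max prey = 69 at step 2

Answer: 69 2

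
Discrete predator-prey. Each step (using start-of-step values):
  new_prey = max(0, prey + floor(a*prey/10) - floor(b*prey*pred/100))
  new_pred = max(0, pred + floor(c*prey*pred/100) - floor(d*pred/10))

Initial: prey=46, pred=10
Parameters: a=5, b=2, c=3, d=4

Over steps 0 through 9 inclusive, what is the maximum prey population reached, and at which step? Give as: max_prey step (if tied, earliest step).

Step 1: prey: 46+23-9=60; pred: 10+13-4=19
Step 2: prey: 60+30-22=68; pred: 19+34-7=46
Step 3: prey: 68+34-62=40; pred: 46+93-18=121
Step 4: prey: 40+20-96=0; pred: 121+145-48=218
Step 5: prey: 0+0-0=0; pred: 218+0-87=131
Step 6: prey: 0+0-0=0; pred: 131+0-52=79
Step 7: prey: 0+0-0=0; pred: 79+0-31=48
Step 8: prey: 0+0-0=0; pred: 48+0-19=29
Step 9: prey: 0+0-0=0; pred: 29+0-11=18
Max prey = 68 at step 2

Answer: 68 2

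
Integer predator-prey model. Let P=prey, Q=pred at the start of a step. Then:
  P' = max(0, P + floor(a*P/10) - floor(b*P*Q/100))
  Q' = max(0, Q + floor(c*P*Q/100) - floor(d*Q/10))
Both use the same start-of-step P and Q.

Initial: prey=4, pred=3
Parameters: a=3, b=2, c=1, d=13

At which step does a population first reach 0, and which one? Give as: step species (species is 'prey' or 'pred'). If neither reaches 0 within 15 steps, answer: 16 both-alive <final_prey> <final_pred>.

Step 1: prey: 4+1-0=5; pred: 3+0-3=0
First extinction: pred at step 1

Answer: 1 pred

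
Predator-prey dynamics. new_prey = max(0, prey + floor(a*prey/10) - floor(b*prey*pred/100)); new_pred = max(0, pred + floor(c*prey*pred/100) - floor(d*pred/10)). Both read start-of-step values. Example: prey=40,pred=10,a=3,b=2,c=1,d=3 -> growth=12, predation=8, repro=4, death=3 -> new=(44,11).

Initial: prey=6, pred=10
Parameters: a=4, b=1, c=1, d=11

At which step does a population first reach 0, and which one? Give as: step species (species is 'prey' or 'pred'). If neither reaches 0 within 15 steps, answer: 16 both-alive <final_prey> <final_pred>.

Step 1: prey: 6+2-0=8; pred: 10+0-11=0
First extinction: pred at step 1

Answer: 1 pred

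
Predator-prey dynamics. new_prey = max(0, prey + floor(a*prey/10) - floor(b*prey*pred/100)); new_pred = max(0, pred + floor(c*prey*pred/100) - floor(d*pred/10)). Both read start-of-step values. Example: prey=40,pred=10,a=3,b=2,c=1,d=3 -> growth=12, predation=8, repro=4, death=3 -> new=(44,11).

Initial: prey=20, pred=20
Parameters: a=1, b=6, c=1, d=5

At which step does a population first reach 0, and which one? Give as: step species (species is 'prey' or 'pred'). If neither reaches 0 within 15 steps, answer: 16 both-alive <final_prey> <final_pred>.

Step 1: prey: 20+2-24=0; pred: 20+4-10=14
First extinction: prey at step 1

Answer: 1 prey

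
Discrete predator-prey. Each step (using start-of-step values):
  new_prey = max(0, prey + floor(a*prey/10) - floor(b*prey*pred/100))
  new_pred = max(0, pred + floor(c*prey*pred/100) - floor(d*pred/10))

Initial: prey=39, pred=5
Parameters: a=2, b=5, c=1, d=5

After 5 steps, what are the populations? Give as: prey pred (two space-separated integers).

Step 1: prey: 39+7-9=37; pred: 5+1-2=4
Step 2: prey: 37+7-7=37; pred: 4+1-2=3
Step 3: prey: 37+7-5=39; pred: 3+1-1=3
Step 4: prey: 39+7-5=41; pred: 3+1-1=3
Step 5: prey: 41+8-6=43; pred: 3+1-1=3

Answer: 43 3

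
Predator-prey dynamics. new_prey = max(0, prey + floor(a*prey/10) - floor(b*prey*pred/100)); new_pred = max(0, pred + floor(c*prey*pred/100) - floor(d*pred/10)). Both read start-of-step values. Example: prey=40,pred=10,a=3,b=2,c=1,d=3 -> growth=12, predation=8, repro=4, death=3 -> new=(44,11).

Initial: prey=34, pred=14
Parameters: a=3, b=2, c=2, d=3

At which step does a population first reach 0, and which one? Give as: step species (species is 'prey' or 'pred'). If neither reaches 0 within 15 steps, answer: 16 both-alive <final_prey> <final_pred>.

Answer: 16 both-alive 1 3

Derivation:
Step 1: prey: 34+10-9=35; pred: 14+9-4=19
Step 2: prey: 35+10-13=32; pred: 19+13-5=27
Step 3: prey: 32+9-17=24; pred: 27+17-8=36
Step 4: prey: 24+7-17=14; pred: 36+17-10=43
Step 5: prey: 14+4-12=6; pred: 43+12-12=43
Step 6: prey: 6+1-5=2; pred: 43+5-12=36
Step 7: prey: 2+0-1=1; pred: 36+1-10=27
Step 8: prey: 1+0-0=1; pred: 27+0-8=19
Step 9: prey: 1+0-0=1; pred: 19+0-5=14
Step 10: prey: 1+0-0=1; pred: 14+0-4=10
Step 11: prey: 1+0-0=1; pred: 10+0-3=7
Step 12: prey: 1+0-0=1; pred: 7+0-2=5
Step 13: prey: 1+0-0=1; pred: 5+0-1=4
Step 14: prey: 1+0-0=1; pred: 4+0-1=3
Step 15: prey: 1+0-0=1; pred: 3+0-0=3
No extinction within 15 steps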